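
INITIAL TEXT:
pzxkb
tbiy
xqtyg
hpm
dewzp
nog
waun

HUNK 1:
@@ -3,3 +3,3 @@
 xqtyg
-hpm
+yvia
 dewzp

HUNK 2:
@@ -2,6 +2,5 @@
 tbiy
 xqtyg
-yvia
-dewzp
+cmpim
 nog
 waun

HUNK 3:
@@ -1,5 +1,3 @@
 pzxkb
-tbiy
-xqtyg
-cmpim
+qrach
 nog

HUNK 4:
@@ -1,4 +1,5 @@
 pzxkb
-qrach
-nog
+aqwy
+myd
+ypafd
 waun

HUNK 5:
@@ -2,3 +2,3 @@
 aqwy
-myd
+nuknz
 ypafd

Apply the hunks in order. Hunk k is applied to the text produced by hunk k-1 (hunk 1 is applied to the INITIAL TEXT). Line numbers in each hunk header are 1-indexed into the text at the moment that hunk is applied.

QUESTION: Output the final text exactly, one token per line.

Hunk 1: at line 3 remove [hpm] add [yvia] -> 7 lines: pzxkb tbiy xqtyg yvia dewzp nog waun
Hunk 2: at line 2 remove [yvia,dewzp] add [cmpim] -> 6 lines: pzxkb tbiy xqtyg cmpim nog waun
Hunk 3: at line 1 remove [tbiy,xqtyg,cmpim] add [qrach] -> 4 lines: pzxkb qrach nog waun
Hunk 4: at line 1 remove [qrach,nog] add [aqwy,myd,ypafd] -> 5 lines: pzxkb aqwy myd ypafd waun
Hunk 5: at line 2 remove [myd] add [nuknz] -> 5 lines: pzxkb aqwy nuknz ypafd waun

Answer: pzxkb
aqwy
nuknz
ypafd
waun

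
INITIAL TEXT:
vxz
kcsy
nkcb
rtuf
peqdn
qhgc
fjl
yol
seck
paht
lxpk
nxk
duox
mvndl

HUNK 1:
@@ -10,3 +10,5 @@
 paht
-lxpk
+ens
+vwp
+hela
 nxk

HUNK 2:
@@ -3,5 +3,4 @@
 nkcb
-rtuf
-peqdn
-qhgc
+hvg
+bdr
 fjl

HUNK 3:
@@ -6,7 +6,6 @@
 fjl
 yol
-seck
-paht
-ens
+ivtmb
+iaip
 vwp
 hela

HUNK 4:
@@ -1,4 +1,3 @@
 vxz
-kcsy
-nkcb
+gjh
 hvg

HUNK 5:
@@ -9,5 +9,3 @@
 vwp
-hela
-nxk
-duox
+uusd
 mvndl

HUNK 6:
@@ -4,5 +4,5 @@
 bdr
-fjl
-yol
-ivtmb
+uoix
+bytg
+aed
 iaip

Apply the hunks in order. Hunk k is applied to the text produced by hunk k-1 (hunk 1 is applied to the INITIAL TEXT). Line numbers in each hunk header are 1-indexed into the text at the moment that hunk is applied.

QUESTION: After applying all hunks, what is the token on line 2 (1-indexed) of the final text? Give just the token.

Hunk 1: at line 10 remove [lxpk] add [ens,vwp,hela] -> 16 lines: vxz kcsy nkcb rtuf peqdn qhgc fjl yol seck paht ens vwp hela nxk duox mvndl
Hunk 2: at line 3 remove [rtuf,peqdn,qhgc] add [hvg,bdr] -> 15 lines: vxz kcsy nkcb hvg bdr fjl yol seck paht ens vwp hela nxk duox mvndl
Hunk 3: at line 6 remove [seck,paht,ens] add [ivtmb,iaip] -> 14 lines: vxz kcsy nkcb hvg bdr fjl yol ivtmb iaip vwp hela nxk duox mvndl
Hunk 4: at line 1 remove [kcsy,nkcb] add [gjh] -> 13 lines: vxz gjh hvg bdr fjl yol ivtmb iaip vwp hela nxk duox mvndl
Hunk 5: at line 9 remove [hela,nxk,duox] add [uusd] -> 11 lines: vxz gjh hvg bdr fjl yol ivtmb iaip vwp uusd mvndl
Hunk 6: at line 4 remove [fjl,yol,ivtmb] add [uoix,bytg,aed] -> 11 lines: vxz gjh hvg bdr uoix bytg aed iaip vwp uusd mvndl
Final line 2: gjh

Answer: gjh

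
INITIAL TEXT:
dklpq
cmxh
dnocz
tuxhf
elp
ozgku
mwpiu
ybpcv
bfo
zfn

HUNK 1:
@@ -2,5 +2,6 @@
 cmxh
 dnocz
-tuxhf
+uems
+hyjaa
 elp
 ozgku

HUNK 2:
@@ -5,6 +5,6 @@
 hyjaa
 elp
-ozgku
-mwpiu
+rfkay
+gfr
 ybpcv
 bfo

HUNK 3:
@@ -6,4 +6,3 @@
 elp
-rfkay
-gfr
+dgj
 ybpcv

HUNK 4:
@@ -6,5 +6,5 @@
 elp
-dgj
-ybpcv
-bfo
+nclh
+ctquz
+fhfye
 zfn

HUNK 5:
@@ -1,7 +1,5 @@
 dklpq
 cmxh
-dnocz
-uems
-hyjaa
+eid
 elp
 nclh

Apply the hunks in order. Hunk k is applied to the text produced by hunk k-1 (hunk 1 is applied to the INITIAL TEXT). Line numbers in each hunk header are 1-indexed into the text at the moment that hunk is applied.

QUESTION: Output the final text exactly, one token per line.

Answer: dklpq
cmxh
eid
elp
nclh
ctquz
fhfye
zfn

Derivation:
Hunk 1: at line 2 remove [tuxhf] add [uems,hyjaa] -> 11 lines: dklpq cmxh dnocz uems hyjaa elp ozgku mwpiu ybpcv bfo zfn
Hunk 2: at line 5 remove [ozgku,mwpiu] add [rfkay,gfr] -> 11 lines: dklpq cmxh dnocz uems hyjaa elp rfkay gfr ybpcv bfo zfn
Hunk 3: at line 6 remove [rfkay,gfr] add [dgj] -> 10 lines: dklpq cmxh dnocz uems hyjaa elp dgj ybpcv bfo zfn
Hunk 4: at line 6 remove [dgj,ybpcv,bfo] add [nclh,ctquz,fhfye] -> 10 lines: dklpq cmxh dnocz uems hyjaa elp nclh ctquz fhfye zfn
Hunk 5: at line 1 remove [dnocz,uems,hyjaa] add [eid] -> 8 lines: dklpq cmxh eid elp nclh ctquz fhfye zfn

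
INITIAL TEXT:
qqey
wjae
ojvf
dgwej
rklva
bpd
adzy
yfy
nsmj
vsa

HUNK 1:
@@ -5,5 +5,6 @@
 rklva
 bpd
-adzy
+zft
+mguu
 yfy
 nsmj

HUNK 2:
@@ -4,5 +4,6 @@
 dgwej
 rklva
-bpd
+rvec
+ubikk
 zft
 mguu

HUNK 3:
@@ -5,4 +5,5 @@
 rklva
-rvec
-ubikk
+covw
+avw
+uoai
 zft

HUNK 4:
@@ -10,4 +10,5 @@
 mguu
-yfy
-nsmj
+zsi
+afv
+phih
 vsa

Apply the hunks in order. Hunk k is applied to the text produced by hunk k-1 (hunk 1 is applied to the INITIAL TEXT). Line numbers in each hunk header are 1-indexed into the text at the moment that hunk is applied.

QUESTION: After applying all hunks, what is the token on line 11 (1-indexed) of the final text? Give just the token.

Hunk 1: at line 5 remove [adzy] add [zft,mguu] -> 11 lines: qqey wjae ojvf dgwej rklva bpd zft mguu yfy nsmj vsa
Hunk 2: at line 4 remove [bpd] add [rvec,ubikk] -> 12 lines: qqey wjae ojvf dgwej rklva rvec ubikk zft mguu yfy nsmj vsa
Hunk 3: at line 5 remove [rvec,ubikk] add [covw,avw,uoai] -> 13 lines: qqey wjae ojvf dgwej rklva covw avw uoai zft mguu yfy nsmj vsa
Hunk 4: at line 10 remove [yfy,nsmj] add [zsi,afv,phih] -> 14 lines: qqey wjae ojvf dgwej rklva covw avw uoai zft mguu zsi afv phih vsa
Final line 11: zsi

Answer: zsi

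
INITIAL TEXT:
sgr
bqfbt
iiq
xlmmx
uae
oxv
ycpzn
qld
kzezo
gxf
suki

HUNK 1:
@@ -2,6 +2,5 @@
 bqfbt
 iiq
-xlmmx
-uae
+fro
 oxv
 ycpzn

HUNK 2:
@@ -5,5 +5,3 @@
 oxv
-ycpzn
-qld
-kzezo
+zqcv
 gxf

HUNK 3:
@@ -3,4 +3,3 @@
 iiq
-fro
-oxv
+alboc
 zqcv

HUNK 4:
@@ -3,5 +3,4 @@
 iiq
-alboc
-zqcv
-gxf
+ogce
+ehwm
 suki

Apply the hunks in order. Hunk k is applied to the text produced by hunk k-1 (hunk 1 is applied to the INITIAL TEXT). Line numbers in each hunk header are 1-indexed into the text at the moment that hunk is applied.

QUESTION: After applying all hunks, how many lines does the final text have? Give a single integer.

Hunk 1: at line 2 remove [xlmmx,uae] add [fro] -> 10 lines: sgr bqfbt iiq fro oxv ycpzn qld kzezo gxf suki
Hunk 2: at line 5 remove [ycpzn,qld,kzezo] add [zqcv] -> 8 lines: sgr bqfbt iiq fro oxv zqcv gxf suki
Hunk 3: at line 3 remove [fro,oxv] add [alboc] -> 7 lines: sgr bqfbt iiq alboc zqcv gxf suki
Hunk 4: at line 3 remove [alboc,zqcv,gxf] add [ogce,ehwm] -> 6 lines: sgr bqfbt iiq ogce ehwm suki
Final line count: 6

Answer: 6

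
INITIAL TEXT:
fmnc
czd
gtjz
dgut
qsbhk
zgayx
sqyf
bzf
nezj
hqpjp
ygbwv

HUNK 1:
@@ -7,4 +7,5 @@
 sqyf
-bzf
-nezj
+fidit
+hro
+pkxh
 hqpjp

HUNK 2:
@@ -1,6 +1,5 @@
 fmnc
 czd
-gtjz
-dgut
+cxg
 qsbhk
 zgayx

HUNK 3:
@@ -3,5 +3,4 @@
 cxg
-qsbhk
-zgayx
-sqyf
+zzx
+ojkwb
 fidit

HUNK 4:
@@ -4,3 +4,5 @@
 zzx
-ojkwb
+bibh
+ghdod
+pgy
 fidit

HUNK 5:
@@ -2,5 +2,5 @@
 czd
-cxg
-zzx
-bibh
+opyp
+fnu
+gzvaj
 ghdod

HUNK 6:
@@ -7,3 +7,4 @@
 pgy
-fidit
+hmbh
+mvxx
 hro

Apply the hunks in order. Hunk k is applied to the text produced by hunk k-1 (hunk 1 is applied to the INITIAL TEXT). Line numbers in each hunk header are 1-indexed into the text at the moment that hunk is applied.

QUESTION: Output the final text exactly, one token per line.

Answer: fmnc
czd
opyp
fnu
gzvaj
ghdod
pgy
hmbh
mvxx
hro
pkxh
hqpjp
ygbwv

Derivation:
Hunk 1: at line 7 remove [bzf,nezj] add [fidit,hro,pkxh] -> 12 lines: fmnc czd gtjz dgut qsbhk zgayx sqyf fidit hro pkxh hqpjp ygbwv
Hunk 2: at line 1 remove [gtjz,dgut] add [cxg] -> 11 lines: fmnc czd cxg qsbhk zgayx sqyf fidit hro pkxh hqpjp ygbwv
Hunk 3: at line 3 remove [qsbhk,zgayx,sqyf] add [zzx,ojkwb] -> 10 lines: fmnc czd cxg zzx ojkwb fidit hro pkxh hqpjp ygbwv
Hunk 4: at line 4 remove [ojkwb] add [bibh,ghdod,pgy] -> 12 lines: fmnc czd cxg zzx bibh ghdod pgy fidit hro pkxh hqpjp ygbwv
Hunk 5: at line 2 remove [cxg,zzx,bibh] add [opyp,fnu,gzvaj] -> 12 lines: fmnc czd opyp fnu gzvaj ghdod pgy fidit hro pkxh hqpjp ygbwv
Hunk 6: at line 7 remove [fidit] add [hmbh,mvxx] -> 13 lines: fmnc czd opyp fnu gzvaj ghdod pgy hmbh mvxx hro pkxh hqpjp ygbwv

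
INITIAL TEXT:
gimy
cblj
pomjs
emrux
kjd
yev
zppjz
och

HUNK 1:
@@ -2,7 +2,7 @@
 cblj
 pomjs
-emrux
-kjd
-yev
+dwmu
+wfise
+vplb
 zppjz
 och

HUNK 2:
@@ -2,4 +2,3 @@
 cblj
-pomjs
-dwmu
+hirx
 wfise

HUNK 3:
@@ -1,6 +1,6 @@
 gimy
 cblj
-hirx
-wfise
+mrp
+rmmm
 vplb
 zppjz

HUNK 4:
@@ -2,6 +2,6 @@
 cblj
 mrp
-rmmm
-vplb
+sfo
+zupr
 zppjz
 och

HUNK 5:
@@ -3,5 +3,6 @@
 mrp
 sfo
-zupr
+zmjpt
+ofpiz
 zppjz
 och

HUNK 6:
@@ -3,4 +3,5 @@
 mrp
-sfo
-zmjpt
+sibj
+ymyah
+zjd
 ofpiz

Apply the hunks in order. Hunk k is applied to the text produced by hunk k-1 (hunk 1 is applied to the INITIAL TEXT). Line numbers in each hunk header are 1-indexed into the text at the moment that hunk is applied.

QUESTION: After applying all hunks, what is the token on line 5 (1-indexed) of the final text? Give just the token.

Answer: ymyah

Derivation:
Hunk 1: at line 2 remove [emrux,kjd,yev] add [dwmu,wfise,vplb] -> 8 lines: gimy cblj pomjs dwmu wfise vplb zppjz och
Hunk 2: at line 2 remove [pomjs,dwmu] add [hirx] -> 7 lines: gimy cblj hirx wfise vplb zppjz och
Hunk 3: at line 1 remove [hirx,wfise] add [mrp,rmmm] -> 7 lines: gimy cblj mrp rmmm vplb zppjz och
Hunk 4: at line 2 remove [rmmm,vplb] add [sfo,zupr] -> 7 lines: gimy cblj mrp sfo zupr zppjz och
Hunk 5: at line 3 remove [zupr] add [zmjpt,ofpiz] -> 8 lines: gimy cblj mrp sfo zmjpt ofpiz zppjz och
Hunk 6: at line 3 remove [sfo,zmjpt] add [sibj,ymyah,zjd] -> 9 lines: gimy cblj mrp sibj ymyah zjd ofpiz zppjz och
Final line 5: ymyah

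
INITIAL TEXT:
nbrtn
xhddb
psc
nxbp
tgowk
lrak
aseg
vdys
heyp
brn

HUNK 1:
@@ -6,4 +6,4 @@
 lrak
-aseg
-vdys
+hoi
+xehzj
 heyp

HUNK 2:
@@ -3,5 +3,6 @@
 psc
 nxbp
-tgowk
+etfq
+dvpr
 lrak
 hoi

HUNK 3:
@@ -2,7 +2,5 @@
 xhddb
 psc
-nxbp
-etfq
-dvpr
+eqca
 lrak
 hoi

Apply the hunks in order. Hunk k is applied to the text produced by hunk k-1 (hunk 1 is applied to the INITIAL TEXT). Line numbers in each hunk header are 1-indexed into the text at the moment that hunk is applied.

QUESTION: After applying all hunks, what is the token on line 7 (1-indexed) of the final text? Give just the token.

Hunk 1: at line 6 remove [aseg,vdys] add [hoi,xehzj] -> 10 lines: nbrtn xhddb psc nxbp tgowk lrak hoi xehzj heyp brn
Hunk 2: at line 3 remove [tgowk] add [etfq,dvpr] -> 11 lines: nbrtn xhddb psc nxbp etfq dvpr lrak hoi xehzj heyp brn
Hunk 3: at line 2 remove [nxbp,etfq,dvpr] add [eqca] -> 9 lines: nbrtn xhddb psc eqca lrak hoi xehzj heyp brn
Final line 7: xehzj

Answer: xehzj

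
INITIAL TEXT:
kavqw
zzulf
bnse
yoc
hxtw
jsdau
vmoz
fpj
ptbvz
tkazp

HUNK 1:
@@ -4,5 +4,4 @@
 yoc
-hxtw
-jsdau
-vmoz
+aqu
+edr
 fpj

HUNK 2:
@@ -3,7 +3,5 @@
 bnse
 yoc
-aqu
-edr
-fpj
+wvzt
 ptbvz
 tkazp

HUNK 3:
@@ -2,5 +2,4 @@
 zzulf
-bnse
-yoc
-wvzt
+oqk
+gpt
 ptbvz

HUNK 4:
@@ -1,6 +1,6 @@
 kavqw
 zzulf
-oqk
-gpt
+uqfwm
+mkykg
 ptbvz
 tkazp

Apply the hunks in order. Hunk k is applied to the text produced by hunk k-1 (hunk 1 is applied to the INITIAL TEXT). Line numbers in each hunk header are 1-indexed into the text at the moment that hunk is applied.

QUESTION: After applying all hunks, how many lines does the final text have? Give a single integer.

Hunk 1: at line 4 remove [hxtw,jsdau,vmoz] add [aqu,edr] -> 9 lines: kavqw zzulf bnse yoc aqu edr fpj ptbvz tkazp
Hunk 2: at line 3 remove [aqu,edr,fpj] add [wvzt] -> 7 lines: kavqw zzulf bnse yoc wvzt ptbvz tkazp
Hunk 3: at line 2 remove [bnse,yoc,wvzt] add [oqk,gpt] -> 6 lines: kavqw zzulf oqk gpt ptbvz tkazp
Hunk 4: at line 1 remove [oqk,gpt] add [uqfwm,mkykg] -> 6 lines: kavqw zzulf uqfwm mkykg ptbvz tkazp
Final line count: 6

Answer: 6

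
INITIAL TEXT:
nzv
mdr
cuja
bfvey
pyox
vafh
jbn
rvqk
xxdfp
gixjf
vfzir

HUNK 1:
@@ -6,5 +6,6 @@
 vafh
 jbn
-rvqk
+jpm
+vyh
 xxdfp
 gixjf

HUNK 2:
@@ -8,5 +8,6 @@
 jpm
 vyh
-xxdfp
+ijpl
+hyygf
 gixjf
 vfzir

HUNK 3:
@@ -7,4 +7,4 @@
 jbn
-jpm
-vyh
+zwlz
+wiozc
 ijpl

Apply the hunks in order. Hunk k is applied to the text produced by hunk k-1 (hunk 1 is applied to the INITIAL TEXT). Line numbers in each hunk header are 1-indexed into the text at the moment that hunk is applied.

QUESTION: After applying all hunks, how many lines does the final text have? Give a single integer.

Hunk 1: at line 6 remove [rvqk] add [jpm,vyh] -> 12 lines: nzv mdr cuja bfvey pyox vafh jbn jpm vyh xxdfp gixjf vfzir
Hunk 2: at line 8 remove [xxdfp] add [ijpl,hyygf] -> 13 lines: nzv mdr cuja bfvey pyox vafh jbn jpm vyh ijpl hyygf gixjf vfzir
Hunk 3: at line 7 remove [jpm,vyh] add [zwlz,wiozc] -> 13 lines: nzv mdr cuja bfvey pyox vafh jbn zwlz wiozc ijpl hyygf gixjf vfzir
Final line count: 13

Answer: 13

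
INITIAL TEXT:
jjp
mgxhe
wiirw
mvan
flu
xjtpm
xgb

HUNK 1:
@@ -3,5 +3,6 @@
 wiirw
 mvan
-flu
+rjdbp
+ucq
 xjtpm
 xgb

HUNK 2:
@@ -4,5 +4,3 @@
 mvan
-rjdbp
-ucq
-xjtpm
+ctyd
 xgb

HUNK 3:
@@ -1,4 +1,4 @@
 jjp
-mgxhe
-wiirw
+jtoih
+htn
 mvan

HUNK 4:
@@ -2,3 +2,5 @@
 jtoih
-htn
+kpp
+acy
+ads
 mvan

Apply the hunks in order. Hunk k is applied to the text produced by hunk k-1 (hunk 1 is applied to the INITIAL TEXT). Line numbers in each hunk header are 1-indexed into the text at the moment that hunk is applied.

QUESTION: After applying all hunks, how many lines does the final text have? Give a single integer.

Answer: 8

Derivation:
Hunk 1: at line 3 remove [flu] add [rjdbp,ucq] -> 8 lines: jjp mgxhe wiirw mvan rjdbp ucq xjtpm xgb
Hunk 2: at line 4 remove [rjdbp,ucq,xjtpm] add [ctyd] -> 6 lines: jjp mgxhe wiirw mvan ctyd xgb
Hunk 3: at line 1 remove [mgxhe,wiirw] add [jtoih,htn] -> 6 lines: jjp jtoih htn mvan ctyd xgb
Hunk 4: at line 2 remove [htn] add [kpp,acy,ads] -> 8 lines: jjp jtoih kpp acy ads mvan ctyd xgb
Final line count: 8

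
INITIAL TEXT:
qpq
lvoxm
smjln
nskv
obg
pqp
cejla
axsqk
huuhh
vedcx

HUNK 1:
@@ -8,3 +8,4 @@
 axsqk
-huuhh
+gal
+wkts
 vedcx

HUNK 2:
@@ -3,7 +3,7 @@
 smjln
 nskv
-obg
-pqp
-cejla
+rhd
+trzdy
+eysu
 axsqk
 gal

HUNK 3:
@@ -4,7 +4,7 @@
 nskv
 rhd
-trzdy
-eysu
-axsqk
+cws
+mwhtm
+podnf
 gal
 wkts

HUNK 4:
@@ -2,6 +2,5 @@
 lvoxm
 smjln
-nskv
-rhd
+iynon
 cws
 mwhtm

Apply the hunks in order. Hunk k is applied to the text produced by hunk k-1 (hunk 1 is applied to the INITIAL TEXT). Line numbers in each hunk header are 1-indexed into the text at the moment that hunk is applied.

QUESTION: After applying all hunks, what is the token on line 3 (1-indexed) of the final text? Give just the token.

Answer: smjln

Derivation:
Hunk 1: at line 8 remove [huuhh] add [gal,wkts] -> 11 lines: qpq lvoxm smjln nskv obg pqp cejla axsqk gal wkts vedcx
Hunk 2: at line 3 remove [obg,pqp,cejla] add [rhd,trzdy,eysu] -> 11 lines: qpq lvoxm smjln nskv rhd trzdy eysu axsqk gal wkts vedcx
Hunk 3: at line 4 remove [trzdy,eysu,axsqk] add [cws,mwhtm,podnf] -> 11 lines: qpq lvoxm smjln nskv rhd cws mwhtm podnf gal wkts vedcx
Hunk 4: at line 2 remove [nskv,rhd] add [iynon] -> 10 lines: qpq lvoxm smjln iynon cws mwhtm podnf gal wkts vedcx
Final line 3: smjln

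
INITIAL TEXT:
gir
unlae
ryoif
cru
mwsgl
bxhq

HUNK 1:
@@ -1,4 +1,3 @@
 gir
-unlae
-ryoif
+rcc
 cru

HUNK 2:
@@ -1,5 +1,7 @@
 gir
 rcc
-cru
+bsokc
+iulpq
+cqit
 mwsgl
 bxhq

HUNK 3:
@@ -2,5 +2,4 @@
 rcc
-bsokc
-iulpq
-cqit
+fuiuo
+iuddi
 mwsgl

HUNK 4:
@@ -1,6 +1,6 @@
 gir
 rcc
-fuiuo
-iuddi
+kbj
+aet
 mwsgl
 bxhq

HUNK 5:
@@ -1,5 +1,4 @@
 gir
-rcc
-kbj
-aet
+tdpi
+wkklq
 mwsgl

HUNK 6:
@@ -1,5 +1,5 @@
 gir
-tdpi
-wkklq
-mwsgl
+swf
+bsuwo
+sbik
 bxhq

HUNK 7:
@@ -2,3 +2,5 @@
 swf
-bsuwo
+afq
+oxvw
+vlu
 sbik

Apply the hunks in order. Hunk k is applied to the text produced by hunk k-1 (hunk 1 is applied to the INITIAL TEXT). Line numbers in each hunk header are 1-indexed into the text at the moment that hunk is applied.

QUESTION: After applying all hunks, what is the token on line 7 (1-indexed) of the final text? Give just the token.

Answer: bxhq

Derivation:
Hunk 1: at line 1 remove [unlae,ryoif] add [rcc] -> 5 lines: gir rcc cru mwsgl bxhq
Hunk 2: at line 1 remove [cru] add [bsokc,iulpq,cqit] -> 7 lines: gir rcc bsokc iulpq cqit mwsgl bxhq
Hunk 3: at line 2 remove [bsokc,iulpq,cqit] add [fuiuo,iuddi] -> 6 lines: gir rcc fuiuo iuddi mwsgl bxhq
Hunk 4: at line 1 remove [fuiuo,iuddi] add [kbj,aet] -> 6 lines: gir rcc kbj aet mwsgl bxhq
Hunk 5: at line 1 remove [rcc,kbj,aet] add [tdpi,wkklq] -> 5 lines: gir tdpi wkklq mwsgl bxhq
Hunk 6: at line 1 remove [tdpi,wkklq,mwsgl] add [swf,bsuwo,sbik] -> 5 lines: gir swf bsuwo sbik bxhq
Hunk 7: at line 2 remove [bsuwo] add [afq,oxvw,vlu] -> 7 lines: gir swf afq oxvw vlu sbik bxhq
Final line 7: bxhq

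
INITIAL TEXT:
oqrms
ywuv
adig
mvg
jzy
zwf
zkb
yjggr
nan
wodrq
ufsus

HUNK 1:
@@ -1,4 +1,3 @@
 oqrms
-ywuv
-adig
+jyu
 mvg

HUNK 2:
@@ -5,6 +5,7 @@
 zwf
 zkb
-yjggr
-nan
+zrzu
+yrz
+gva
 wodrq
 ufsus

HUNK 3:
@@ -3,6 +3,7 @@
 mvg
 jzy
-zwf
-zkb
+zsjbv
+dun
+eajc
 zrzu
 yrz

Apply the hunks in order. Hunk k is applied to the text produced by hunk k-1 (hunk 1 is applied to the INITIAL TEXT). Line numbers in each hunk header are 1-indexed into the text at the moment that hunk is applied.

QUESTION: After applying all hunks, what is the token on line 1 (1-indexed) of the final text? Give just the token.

Hunk 1: at line 1 remove [ywuv,adig] add [jyu] -> 10 lines: oqrms jyu mvg jzy zwf zkb yjggr nan wodrq ufsus
Hunk 2: at line 5 remove [yjggr,nan] add [zrzu,yrz,gva] -> 11 lines: oqrms jyu mvg jzy zwf zkb zrzu yrz gva wodrq ufsus
Hunk 3: at line 3 remove [zwf,zkb] add [zsjbv,dun,eajc] -> 12 lines: oqrms jyu mvg jzy zsjbv dun eajc zrzu yrz gva wodrq ufsus
Final line 1: oqrms

Answer: oqrms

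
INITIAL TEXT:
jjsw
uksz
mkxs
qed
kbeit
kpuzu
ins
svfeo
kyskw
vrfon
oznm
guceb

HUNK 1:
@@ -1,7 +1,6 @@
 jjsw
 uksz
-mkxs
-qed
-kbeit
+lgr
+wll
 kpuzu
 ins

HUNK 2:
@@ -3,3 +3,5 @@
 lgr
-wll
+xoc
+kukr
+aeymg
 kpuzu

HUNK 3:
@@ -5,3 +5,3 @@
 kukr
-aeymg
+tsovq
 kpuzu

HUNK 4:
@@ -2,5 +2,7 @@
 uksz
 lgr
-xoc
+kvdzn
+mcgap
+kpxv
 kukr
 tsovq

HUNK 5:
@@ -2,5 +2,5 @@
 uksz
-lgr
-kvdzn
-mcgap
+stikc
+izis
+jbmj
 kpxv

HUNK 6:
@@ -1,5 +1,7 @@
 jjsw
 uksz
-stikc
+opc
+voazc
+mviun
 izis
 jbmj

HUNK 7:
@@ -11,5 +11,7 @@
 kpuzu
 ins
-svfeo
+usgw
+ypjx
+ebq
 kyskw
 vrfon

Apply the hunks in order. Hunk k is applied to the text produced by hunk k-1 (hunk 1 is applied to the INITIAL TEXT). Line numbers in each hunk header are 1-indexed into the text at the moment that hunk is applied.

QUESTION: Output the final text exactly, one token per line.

Answer: jjsw
uksz
opc
voazc
mviun
izis
jbmj
kpxv
kukr
tsovq
kpuzu
ins
usgw
ypjx
ebq
kyskw
vrfon
oznm
guceb

Derivation:
Hunk 1: at line 1 remove [mkxs,qed,kbeit] add [lgr,wll] -> 11 lines: jjsw uksz lgr wll kpuzu ins svfeo kyskw vrfon oznm guceb
Hunk 2: at line 3 remove [wll] add [xoc,kukr,aeymg] -> 13 lines: jjsw uksz lgr xoc kukr aeymg kpuzu ins svfeo kyskw vrfon oznm guceb
Hunk 3: at line 5 remove [aeymg] add [tsovq] -> 13 lines: jjsw uksz lgr xoc kukr tsovq kpuzu ins svfeo kyskw vrfon oznm guceb
Hunk 4: at line 2 remove [xoc] add [kvdzn,mcgap,kpxv] -> 15 lines: jjsw uksz lgr kvdzn mcgap kpxv kukr tsovq kpuzu ins svfeo kyskw vrfon oznm guceb
Hunk 5: at line 2 remove [lgr,kvdzn,mcgap] add [stikc,izis,jbmj] -> 15 lines: jjsw uksz stikc izis jbmj kpxv kukr tsovq kpuzu ins svfeo kyskw vrfon oznm guceb
Hunk 6: at line 1 remove [stikc] add [opc,voazc,mviun] -> 17 lines: jjsw uksz opc voazc mviun izis jbmj kpxv kukr tsovq kpuzu ins svfeo kyskw vrfon oznm guceb
Hunk 7: at line 11 remove [svfeo] add [usgw,ypjx,ebq] -> 19 lines: jjsw uksz opc voazc mviun izis jbmj kpxv kukr tsovq kpuzu ins usgw ypjx ebq kyskw vrfon oznm guceb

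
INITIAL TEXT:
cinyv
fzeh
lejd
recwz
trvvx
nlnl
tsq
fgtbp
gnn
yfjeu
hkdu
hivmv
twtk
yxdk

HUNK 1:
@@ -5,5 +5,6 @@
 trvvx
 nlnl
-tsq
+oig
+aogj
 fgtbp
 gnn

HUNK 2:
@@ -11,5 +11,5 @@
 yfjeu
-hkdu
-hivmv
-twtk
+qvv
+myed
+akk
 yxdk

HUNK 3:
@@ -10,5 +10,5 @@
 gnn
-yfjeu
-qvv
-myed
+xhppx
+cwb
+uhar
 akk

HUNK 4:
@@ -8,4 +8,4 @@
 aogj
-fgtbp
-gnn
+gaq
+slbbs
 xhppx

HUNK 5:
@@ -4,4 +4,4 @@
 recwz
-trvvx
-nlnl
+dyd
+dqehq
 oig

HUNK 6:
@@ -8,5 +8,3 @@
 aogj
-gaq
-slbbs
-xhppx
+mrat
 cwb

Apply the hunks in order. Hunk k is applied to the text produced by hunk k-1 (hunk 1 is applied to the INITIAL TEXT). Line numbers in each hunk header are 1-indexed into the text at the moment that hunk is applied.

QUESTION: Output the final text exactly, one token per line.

Hunk 1: at line 5 remove [tsq] add [oig,aogj] -> 15 lines: cinyv fzeh lejd recwz trvvx nlnl oig aogj fgtbp gnn yfjeu hkdu hivmv twtk yxdk
Hunk 2: at line 11 remove [hkdu,hivmv,twtk] add [qvv,myed,akk] -> 15 lines: cinyv fzeh lejd recwz trvvx nlnl oig aogj fgtbp gnn yfjeu qvv myed akk yxdk
Hunk 3: at line 10 remove [yfjeu,qvv,myed] add [xhppx,cwb,uhar] -> 15 lines: cinyv fzeh lejd recwz trvvx nlnl oig aogj fgtbp gnn xhppx cwb uhar akk yxdk
Hunk 4: at line 8 remove [fgtbp,gnn] add [gaq,slbbs] -> 15 lines: cinyv fzeh lejd recwz trvvx nlnl oig aogj gaq slbbs xhppx cwb uhar akk yxdk
Hunk 5: at line 4 remove [trvvx,nlnl] add [dyd,dqehq] -> 15 lines: cinyv fzeh lejd recwz dyd dqehq oig aogj gaq slbbs xhppx cwb uhar akk yxdk
Hunk 6: at line 8 remove [gaq,slbbs,xhppx] add [mrat] -> 13 lines: cinyv fzeh lejd recwz dyd dqehq oig aogj mrat cwb uhar akk yxdk

Answer: cinyv
fzeh
lejd
recwz
dyd
dqehq
oig
aogj
mrat
cwb
uhar
akk
yxdk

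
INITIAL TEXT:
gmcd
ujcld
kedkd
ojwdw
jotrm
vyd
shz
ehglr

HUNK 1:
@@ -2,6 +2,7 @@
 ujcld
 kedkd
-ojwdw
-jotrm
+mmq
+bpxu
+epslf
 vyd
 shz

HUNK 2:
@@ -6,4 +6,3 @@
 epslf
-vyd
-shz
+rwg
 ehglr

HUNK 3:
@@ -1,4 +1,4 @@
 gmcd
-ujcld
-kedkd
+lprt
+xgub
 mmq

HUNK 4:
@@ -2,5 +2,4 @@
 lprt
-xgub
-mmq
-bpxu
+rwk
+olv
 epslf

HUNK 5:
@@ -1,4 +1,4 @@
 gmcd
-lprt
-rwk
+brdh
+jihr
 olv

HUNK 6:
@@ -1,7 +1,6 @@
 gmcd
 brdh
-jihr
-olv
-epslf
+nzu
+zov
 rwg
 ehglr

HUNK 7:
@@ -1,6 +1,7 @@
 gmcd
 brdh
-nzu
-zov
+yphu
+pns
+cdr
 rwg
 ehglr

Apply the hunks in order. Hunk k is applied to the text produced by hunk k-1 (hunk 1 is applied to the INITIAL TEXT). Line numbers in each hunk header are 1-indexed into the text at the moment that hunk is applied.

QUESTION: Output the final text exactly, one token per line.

Hunk 1: at line 2 remove [ojwdw,jotrm] add [mmq,bpxu,epslf] -> 9 lines: gmcd ujcld kedkd mmq bpxu epslf vyd shz ehglr
Hunk 2: at line 6 remove [vyd,shz] add [rwg] -> 8 lines: gmcd ujcld kedkd mmq bpxu epslf rwg ehglr
Hunk 3: at line 1 remove [ujcld,kedkd] add [lprt,xgub] -> 8 lines: gmcd lprt xgub mmq bpxu epslf rwg ehglr
Hunk 4: at line 2 remove [xgub,mmq,bpxu] add [rwk,olv] -> 7 lines: gmcd lprt rwk olv epslf rwg ehglr
Hunk 5: at line 1 remove [lprt,rwk] add [brdh,jihr] -> 7 lines: gmcd brdh jihr olv epslf rwg ehglr
Hunk 6: at line 1 remove [jihr,olv,epslf] add [nzu,zov] -> 6 lines: gmcd brdh nzu zov rwg ehglr
Hunk 7: at line 1 remove [nzu,zov] add [yphu,pns,cdr] -> 7 lines: gmcd brdh yphu pns cdr rwg ehglr

Answer: gmcd
brdh
yphu
pns
cdr
rwg
ehglr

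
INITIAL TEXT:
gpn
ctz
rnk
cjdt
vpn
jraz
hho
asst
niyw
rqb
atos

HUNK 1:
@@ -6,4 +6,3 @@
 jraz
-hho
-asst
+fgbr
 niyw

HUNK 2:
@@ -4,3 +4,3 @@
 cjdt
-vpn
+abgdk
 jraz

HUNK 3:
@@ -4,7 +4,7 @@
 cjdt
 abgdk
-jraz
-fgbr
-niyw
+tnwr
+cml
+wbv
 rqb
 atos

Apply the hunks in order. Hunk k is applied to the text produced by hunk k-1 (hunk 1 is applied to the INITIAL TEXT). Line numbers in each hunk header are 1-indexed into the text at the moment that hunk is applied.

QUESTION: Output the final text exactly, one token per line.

Hunk 1: at line 6 remove [hho,asst] add [fgbr] -> 10 lines: gpn ctz rnk cjdt vpn jraz fgbr niyw rqb atos
Hunk 2: at line 4 remove [vpn] add [abgdk] -> 10 lines: gpn ctz rnk cjdt abgdk jraz fgbr niyw rqb atos
Hunk 3: at line 4 remove [jraz,fgbr,niyw] add [tnwr,cml,wbv] -> 10 lines: gpn ctz rnk cjdt abgdk tnwr cml wbv rqb atos

Answer: gpn
ctz
rnk
cjdt
abgdk
tnwr
cml
wbv
rqb
atos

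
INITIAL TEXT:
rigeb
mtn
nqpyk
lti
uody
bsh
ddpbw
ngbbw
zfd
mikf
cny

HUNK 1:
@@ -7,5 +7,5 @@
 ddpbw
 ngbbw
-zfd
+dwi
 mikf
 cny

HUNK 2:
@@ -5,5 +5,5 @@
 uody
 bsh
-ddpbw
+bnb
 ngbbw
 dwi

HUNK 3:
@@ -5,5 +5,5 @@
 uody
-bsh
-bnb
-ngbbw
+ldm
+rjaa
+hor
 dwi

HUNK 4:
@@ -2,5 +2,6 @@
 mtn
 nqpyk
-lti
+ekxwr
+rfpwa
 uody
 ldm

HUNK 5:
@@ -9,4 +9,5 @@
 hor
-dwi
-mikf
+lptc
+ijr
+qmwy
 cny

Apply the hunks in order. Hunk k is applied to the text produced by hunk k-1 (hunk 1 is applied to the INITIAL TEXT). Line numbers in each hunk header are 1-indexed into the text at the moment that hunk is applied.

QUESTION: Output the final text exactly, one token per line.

Hunk 1: at line 7 remove [zfd] add [dwi] -> 11 lines: rigeb mtn nqpyk lti uody bsh ddpbw ngbbw dwi mikf cny
Hunk 2: at line 5 remove [ddpbw] add [bnb] -> 11 lines: rigeb mtn nqpyk lti uody bsh bnb ngbbw dwi mikf cny
Hunk 3: at line 5 remove [bsh,bnb,ngbbw] add [ldm,rjaa,hor] -> 11 lines: rigeb mtn nqpyk lti uody ldm rjaa hor dwi mikf cny
Hunk 4: at line 2 remove [lti] add [ekxwr,rfpwa] -> 12 lines: rigeb mtn nqpyk ekxwr rfpwa uody ldm rjaa hor dwi mikf cny
Hunk 5: at line 9 remove [dwi,mikf] add [lptc,ijr,qmwy] -> 13 lines: rigeb mtn nqpyk ekxwr rfpwa uody ldm rjaa hor lptc ijr qmwy cny

Answer: rigeb
mtn
nqpyk
ekxwr
rfpwa
uody
ldm
rjaa
hor
lptc
ijr
qmwy
cny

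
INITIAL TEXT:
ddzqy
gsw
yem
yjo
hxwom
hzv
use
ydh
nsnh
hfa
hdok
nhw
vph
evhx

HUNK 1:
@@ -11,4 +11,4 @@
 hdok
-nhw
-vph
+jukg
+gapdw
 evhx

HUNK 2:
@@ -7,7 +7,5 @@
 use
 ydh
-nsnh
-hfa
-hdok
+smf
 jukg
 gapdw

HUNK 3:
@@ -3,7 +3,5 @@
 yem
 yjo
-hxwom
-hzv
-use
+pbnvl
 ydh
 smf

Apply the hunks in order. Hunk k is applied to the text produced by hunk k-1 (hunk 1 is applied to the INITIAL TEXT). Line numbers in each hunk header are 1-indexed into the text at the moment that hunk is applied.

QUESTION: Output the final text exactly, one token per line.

Hunk 1: at line 11 remove [nhw,vph] add [jukg,gapdw] -> 14 lines: ddzqy gsw yem yjo hxwom hzv use ydh nsnh hfa hdok jukg gapdw evhx
Hunk 2: at line 7 remove [nsnh,hfa,hdok] add [smf] -> 12 lines: ddzqy gsw yem yjo hxwom hzv use ydh smf jukg gapdw evhx
Hunk 3: at line 3 remove [hxwom,hzv,use] add [pbnvl] -> 10 lines: ddzqy gsw yem yjo pbnvl ydh smf jukg gapdw evhx

Answer: ddzqy
gsw
yem
yjo
pbnvl
ydh
smf
jukg
gapdw
evhx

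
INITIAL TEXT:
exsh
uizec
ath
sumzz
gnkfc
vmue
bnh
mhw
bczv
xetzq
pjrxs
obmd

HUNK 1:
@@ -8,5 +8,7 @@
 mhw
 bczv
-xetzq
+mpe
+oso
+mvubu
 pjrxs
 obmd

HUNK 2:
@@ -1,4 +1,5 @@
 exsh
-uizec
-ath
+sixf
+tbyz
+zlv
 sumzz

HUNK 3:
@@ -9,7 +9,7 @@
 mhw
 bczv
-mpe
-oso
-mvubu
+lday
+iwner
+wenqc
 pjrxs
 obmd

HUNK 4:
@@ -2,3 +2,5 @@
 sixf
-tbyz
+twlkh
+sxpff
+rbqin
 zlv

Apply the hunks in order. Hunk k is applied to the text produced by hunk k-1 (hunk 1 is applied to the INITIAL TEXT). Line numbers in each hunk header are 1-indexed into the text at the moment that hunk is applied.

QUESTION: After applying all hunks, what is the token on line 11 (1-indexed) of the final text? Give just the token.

Hunk 1: at line 8 remove [xetzq] add [mpe,oso,mvubu] -> 14 lines: exsh uizec ath sumzz gnkfc vmue bnh mhw bczv mpe oso mvubu pjrxs obmd
Hunk 2: at line 1 remove [uizec,ath] add [sixf,tbyz,zlv] -> 15 lines: exsh sixf tbyz zlv sumzz gnkfc vmue bnh mhw bczv mpe oso mvubu pjrxs obmd
Hunk 3: at line 9 remove [mpe,oso,mvubu] add [lday,iwner,wenqc] -> 15 lines: exsh sixf tbyz zlv sumzz gnkfc vmue bnh mhw bczv lday iwner wenqc pjrxs obmd
Hunk 4: at line 2 remove [tbyz] add [twlkh,sxpff,rbqin] -> 17 lines: exsh sixf twlkh sxpff rbqin zlv sumzz gnkfc vmue bnh mhw bczv lday iwner wenqc pjrxs obmd
Final line 11: mhw

Answer: mhw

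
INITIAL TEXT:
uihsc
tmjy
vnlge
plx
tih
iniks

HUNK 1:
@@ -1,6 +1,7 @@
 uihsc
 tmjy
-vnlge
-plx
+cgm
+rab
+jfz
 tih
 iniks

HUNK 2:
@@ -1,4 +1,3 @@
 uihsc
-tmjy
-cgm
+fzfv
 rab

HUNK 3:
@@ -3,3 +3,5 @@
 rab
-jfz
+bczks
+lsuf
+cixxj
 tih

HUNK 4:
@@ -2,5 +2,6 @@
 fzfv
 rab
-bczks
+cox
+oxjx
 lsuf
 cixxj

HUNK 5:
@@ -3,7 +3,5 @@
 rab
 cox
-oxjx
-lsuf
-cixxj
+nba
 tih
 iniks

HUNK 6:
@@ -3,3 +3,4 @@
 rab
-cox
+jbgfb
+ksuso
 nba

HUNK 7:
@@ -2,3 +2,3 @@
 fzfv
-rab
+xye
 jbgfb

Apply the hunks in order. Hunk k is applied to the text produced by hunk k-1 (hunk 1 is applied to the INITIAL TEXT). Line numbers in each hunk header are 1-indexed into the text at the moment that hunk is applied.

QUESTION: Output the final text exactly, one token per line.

Hunk 1: at line 1 remove [vnlge,plx] add [cgm,rab,jfz] -> 7 lines: uihsc tmjy cgm rab jfz tih iniks
Hunk 2: at line 1 remove [tmjy,cgm] add [fzfv] -> 6 lines: uihsc fzfv rab jfz tih iniks
Hunk 3: at line 3 remove [jfz] add [bczks,lsuf,cixxj] -> 8 lines: uihsc fzfv rab bczks lsuf cixxj tih iniks
Hunk 4: at line 2 remove [bczks] add [cox,oxjx] -> 9 lines: uihsc fzfv rab cox oxjx lsuf cixxj tih iniks
Hunk 5: at line 3 remove [oxjx,lsuf,cixxj] add [nba] -> 7 lines: uihsc fzfv rab cox nba tih iniks
Hunk 6: at line 3 remove [cox] add [jbgfb,ksuso] -> 8 lines: uihsc fzfv rab jbgfb ksuso nba tih iniks
Hunk 7: at line 2 remove [rab] add [xye] -> 8 lines: uihsc fzfv xye jbgfb ksuso nba tih iniks

Answer: uihsc
fzfv
xye
jbgfb
ksuso
nba
tih
iniks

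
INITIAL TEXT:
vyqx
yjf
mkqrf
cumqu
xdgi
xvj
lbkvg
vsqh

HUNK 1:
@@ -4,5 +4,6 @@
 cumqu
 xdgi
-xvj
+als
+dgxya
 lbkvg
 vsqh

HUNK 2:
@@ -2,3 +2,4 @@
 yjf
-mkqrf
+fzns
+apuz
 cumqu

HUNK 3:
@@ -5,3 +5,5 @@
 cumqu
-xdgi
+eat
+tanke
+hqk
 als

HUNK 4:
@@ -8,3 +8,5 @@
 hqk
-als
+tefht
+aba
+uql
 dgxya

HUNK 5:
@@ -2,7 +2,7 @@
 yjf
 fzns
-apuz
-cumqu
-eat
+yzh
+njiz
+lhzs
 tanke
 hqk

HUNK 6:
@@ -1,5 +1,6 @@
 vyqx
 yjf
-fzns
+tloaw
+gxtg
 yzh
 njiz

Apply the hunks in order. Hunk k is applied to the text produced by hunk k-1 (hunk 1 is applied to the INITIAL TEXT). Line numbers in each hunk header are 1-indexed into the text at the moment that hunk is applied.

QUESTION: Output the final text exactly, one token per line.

Hunk 1: at line 4 remove [xvj] add [als,dgxya] -> 9 lines: vyqx yjf mkqrf cumqu xdgi als dgxya lbkvg vsqh
Hunk 2: at line 2 remove [mkqrf] add [fzns,apuz] -> 10 lines: vyqx yjf fzns apuz cumqu xdgi als dgxya lbkvg vsqh
Hunk 3: at line 5 remove [xdgi] add [eat,tanke,hqk] -> 12 lines: vyqx yjf fzns apuz cumqu eat tanke hqk als dgxya lbkvg vsqh
Hunk 4: at line 8 remove [als] add [tefht,aba,uql] -> 14 lines: vyqx yjf fzns apuz cumqu eat tanke hqk tefht aba uql dgxya lbkvg vsqh
Hunk 5: at line 2 remove [apuz,cumqu,eat] add [yzh,njiz,lhzs] -> 14 lines: vyqx yjf fzns yzh njiz lhzs tanke hqk tefht aba uql dgxya lbkvg vsqh
Hunk 6: at line 1 remove [fzns] add [tloaw,gxtg] -> 15 lines: vyqx yjf tloaw gxtg yzh njiz lhzs tanke hqk tefht aba uql dgxya lbkvg vsqh

Answer: vyqx
yjf
tloaw
gxtg
yzh
njiz
lhzs
tanke
hqk
tefht
aba
uql
dgxya
lbkvg
vsqh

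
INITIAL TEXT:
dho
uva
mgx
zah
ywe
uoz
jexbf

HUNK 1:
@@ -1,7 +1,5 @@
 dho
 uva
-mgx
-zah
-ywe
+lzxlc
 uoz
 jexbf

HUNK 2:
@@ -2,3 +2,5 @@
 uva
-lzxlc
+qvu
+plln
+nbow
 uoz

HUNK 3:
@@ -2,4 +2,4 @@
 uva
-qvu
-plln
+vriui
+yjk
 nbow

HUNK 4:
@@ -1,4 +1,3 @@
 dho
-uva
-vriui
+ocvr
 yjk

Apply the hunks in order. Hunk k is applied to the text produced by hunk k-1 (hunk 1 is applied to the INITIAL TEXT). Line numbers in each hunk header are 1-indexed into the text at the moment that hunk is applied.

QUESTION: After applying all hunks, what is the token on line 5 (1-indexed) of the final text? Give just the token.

Answer: uoz

Derivation:
Hunk 1: at line 1 remove [mgx,zah,ywe] add [lzxlc] -> 5 lines: dho uva lzxlc uoz jexbf
Hunk 2: at line 2 remove [lzxlc] add [qvu,plln,nbow] -> 7 lines: dho uva qvu plln nbow uoz jexbf
Hunk 3: at line 2 remove [qvu,plln] add [vriui,yjk] -> 7 lines: dho uva vriui yjk nbow uoz jexbf
Hunk 4: at line 1 remove [uva,vriui] add [ocvr] -> 6 lines: dho ocvr yjk nbow uoz jexbf
Final line 5: uoz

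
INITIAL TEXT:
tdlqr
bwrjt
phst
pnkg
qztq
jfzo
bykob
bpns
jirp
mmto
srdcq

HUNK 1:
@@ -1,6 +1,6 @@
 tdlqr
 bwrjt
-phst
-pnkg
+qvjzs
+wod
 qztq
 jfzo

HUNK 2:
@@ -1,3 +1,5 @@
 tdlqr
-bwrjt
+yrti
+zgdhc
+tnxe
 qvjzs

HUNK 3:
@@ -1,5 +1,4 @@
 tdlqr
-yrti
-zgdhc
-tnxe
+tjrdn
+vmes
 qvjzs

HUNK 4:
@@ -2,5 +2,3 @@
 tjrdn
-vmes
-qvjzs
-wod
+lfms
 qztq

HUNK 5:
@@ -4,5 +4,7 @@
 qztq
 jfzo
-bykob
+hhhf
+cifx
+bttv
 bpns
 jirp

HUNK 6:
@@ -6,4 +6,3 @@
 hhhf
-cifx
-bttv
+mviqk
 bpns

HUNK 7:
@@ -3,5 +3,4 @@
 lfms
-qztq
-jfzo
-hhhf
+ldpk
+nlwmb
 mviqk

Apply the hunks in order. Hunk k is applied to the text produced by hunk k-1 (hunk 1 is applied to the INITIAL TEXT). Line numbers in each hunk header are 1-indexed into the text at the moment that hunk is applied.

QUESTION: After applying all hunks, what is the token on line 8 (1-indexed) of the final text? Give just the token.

Hunk 1: at line 1 remove [phst,pnkg] add [qvjzs,wod] -> 11 lines: tdlqr bwrjt qvjzs wod qztq jfzo bykob bpns jirp mmto srdcq
Hunk 2: at line 1 remove [bwrjt] add [yrti,zgdhc,tnxe] -> 13 lines: tdlqr yrti zgdhc tnxe qvjzs wod qztq jfzo bykob bpns jirp mmto srdcq
Hunk 3: at line 1 remove [yrti,zgdhc,tnxe] add [tjrdn,vmes] -> 12 lines: tdlqr tjrdn vmes qvjzs wod qztq jfzo bykob bpns jirp mmto srdcq
Hunk 4: at line 2 remove [vmes,qvjzs,wod] add [lfms] -> 10 lines: tdlqr tjrdn lfms qztq jfzo bykob bpns jirp mmto srdcq
Hunk 5: at line 4 remove [bykob] add [hhhf,cifx,bttv] -> 12 lines: tdlqr tjrdn lfms qztq jfzo hhhf cifx bttv bpns jirp mmto srdcq
Hunk 6: at line 6 remove [cifx,bttv] add [mviqk] -> 11 lines: tdlqr tjrdn lfms qztq jfzo hhhf mviqk bpns jirp mmto srdcq
Hunk 7: at line 3 remove [qztq,jfzo,hhhf] add [ldpk,nlwmb] -> 10 lines: tdlqr tjrdn lfms ldpk nlwmb mviqk bpns jirp mmto srdcq
Final line 8: jirp

Answer: jirp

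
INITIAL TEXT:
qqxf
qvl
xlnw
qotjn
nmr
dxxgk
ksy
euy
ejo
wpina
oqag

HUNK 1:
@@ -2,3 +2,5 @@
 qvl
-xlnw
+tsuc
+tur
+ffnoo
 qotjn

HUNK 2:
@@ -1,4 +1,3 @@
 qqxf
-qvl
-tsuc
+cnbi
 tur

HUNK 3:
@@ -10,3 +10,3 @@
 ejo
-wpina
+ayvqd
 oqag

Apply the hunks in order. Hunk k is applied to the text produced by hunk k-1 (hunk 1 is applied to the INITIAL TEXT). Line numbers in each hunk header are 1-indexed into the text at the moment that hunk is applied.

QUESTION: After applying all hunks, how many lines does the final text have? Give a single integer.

Answer: 12

Derivation:
Hunk 1: at line 2 remove [xlnw] add [tsuc,tur,ffnoo] -> 13 lines: qqxf qvl tsuc tur ffnoo qotjn nmr dxxgk ksy euy ejo wpina oqag
Hunk 2: at line 1 remove [qvl,tsuc] add [cnbi] -> 12 lines: qqxf cnbi tur ffnoo qotjn nmr dxxgk ksy euy ejo wpina oqag
Hunk 3: at line 10 remove [wpina] add [ayvqd] -> 12 lines: qqxf cnbi tur ffnoo qotjn nmr dxxgk ksy euy ejo ayvqd oqag
Final line count: 12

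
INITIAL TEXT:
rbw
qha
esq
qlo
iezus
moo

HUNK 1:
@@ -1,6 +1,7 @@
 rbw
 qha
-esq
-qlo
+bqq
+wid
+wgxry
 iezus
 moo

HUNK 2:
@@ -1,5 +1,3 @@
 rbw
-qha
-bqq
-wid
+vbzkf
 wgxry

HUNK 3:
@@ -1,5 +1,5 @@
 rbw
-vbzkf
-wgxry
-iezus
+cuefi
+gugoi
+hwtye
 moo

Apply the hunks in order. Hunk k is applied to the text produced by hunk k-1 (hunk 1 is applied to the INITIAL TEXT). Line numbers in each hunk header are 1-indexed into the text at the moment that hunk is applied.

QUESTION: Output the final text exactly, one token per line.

Hunk 1: at line 1 remove [esq,qlo] add [bqq,wid,wgxry] -> 7 lines: rbw qha bqq wid wgxry iezus moo
Hunk 2: at line 1 remove [qha,bqq,wid] add [vbzkf] -> 5 lines: rbw vbzkf wgxry iezus moo
Hunk 3: at line 1 remove [vbzkf,wgxry,iezus] add [cuefi,gugoi,hwtye] -> 5 lines: rbw cuefi gugoi hwtye moo

Answer: rbw
cuefi
gugoi
hwtye
moo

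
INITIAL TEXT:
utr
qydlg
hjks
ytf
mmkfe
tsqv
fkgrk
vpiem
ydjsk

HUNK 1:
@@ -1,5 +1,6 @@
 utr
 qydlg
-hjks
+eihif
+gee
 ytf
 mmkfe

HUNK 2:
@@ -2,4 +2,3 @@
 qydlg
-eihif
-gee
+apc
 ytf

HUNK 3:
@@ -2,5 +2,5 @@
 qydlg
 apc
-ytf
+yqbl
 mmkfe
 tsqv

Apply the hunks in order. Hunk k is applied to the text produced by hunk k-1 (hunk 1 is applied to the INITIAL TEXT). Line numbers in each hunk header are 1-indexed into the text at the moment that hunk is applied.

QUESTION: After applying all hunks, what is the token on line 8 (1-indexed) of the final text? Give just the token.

Answer: vpiem

Derivation:
Hunk 1: at line 1 remove [hjks] add [eihif,gee] -> 10 lines: utr qydlg eihif gee ytf mmkfe tsqv fkgrk vpiem ydjsk
Hunk 2: at line 2 remove [eihif,gee] add [apc] -> 9 lines: utr qydlg apc ytf mmkfe tsqv fkgrk vpiem ydjsk
Hunk 3: at line 2 remove [ytf] add [yqbl] -> 9 lines: utr qydlg apc yqbl mmkfe tsqv fkgrk vpiem ydjsk
Final line 8: vpiem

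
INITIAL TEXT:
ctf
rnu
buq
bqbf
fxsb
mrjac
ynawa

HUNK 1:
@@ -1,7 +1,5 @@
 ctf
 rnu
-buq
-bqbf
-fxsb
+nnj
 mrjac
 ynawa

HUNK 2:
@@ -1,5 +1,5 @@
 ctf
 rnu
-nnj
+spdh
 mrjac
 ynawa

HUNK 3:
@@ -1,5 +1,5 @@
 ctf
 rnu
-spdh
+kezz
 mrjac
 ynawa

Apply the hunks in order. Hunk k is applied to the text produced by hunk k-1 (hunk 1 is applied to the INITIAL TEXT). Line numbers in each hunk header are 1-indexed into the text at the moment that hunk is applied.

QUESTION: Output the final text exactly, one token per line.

Answer: ctf
rnu
kezz
mrjac
ynawa

Derivation:
Hunk 1: at line 1 remove [buq,bqbf,fxsb] add [nnj] -> 5 lines: ctf rnu nnj mrjac ynawa
Hunk 2: at line 1 remove [nnj] add [spdh] -> 5 lines: ctf rnu spdh mrjac ynawa
Hunk 3: at line 1 remove [spdh] add [kezz] -> 5 lines: ctf rnu kezz mrjac ynawa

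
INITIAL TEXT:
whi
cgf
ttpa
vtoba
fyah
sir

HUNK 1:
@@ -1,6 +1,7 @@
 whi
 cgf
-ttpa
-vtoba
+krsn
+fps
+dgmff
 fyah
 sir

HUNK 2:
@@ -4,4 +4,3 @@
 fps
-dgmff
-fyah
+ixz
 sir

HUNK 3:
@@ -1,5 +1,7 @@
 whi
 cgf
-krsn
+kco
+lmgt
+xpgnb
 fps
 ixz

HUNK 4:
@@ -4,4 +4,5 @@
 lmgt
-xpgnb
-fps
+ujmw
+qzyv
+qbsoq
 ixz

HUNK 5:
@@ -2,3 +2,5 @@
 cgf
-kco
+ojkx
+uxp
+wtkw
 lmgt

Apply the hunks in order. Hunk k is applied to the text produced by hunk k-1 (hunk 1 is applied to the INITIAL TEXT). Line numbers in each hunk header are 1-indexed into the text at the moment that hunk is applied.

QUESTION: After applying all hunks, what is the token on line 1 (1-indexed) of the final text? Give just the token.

Answer: whi

Derivation:
Hunk 1: at line 1 remove [ttpa,vtoba] add [krsn,fps,dgmff] -> 7 lines: whi cgf krsn fps dgmff fyah sir
Hunk 2: at line 4 remove [dgmff,fyah] add [ixz] -> 6 lines: whi cgf krsn fps ixz sir
Hunk 3: at line 1 remove [krsn] add [kco,lmgt,xpgnb] -> 8 lines: whi cgf kco lmgt xpgnb fps ixz sir
Hunk 4: at line 4 remove [xpgnb,fps] add [ujmw,qzyv,qbsoq] -> 9 lines: whi cgf kco lmgt ujmw qzyv qbsoq ixz sir
Hunk 5: at line 2 remove [kco] add [ojkx,uxp,wtkw] -> 11 lines: whi cgf ojkx uxp wtkw lmgt ujmw qzyv qbsoq ixz sir
Final line 1: whi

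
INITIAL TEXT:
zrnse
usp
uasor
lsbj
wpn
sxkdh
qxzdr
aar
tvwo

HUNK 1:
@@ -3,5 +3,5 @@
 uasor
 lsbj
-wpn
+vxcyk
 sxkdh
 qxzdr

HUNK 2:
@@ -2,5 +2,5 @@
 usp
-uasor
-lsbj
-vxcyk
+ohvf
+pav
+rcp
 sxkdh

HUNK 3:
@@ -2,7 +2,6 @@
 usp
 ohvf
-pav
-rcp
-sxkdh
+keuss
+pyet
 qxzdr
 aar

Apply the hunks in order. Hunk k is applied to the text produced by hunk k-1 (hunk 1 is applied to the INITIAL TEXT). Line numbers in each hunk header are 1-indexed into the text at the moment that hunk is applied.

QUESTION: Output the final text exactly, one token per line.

Hunk 1: at line 3 remove [wpn] add [vxcyk] -> 9 lines: zrnse usp uasor lsbj vxcyk sxkdh qxzdr aar tvwo
Hunk 2: at line 2 remove [uasor,lsbj,vxcyk] add [ohvf,pav,rcp] -> 9 lines: zrnse usp ohvf pav rcp sxkdh qxzdr aar tvwo
Hunk 3: at line 2 remove [pav,rcp,sxkdh] add [keuss,pyet] -> 8 lines: zrnse usp ohvf keuss pyet qxzdr aar tvwo

Answer: zrnse
usp
ohvf
keuss
pyet
qxzdr
aar
tvwo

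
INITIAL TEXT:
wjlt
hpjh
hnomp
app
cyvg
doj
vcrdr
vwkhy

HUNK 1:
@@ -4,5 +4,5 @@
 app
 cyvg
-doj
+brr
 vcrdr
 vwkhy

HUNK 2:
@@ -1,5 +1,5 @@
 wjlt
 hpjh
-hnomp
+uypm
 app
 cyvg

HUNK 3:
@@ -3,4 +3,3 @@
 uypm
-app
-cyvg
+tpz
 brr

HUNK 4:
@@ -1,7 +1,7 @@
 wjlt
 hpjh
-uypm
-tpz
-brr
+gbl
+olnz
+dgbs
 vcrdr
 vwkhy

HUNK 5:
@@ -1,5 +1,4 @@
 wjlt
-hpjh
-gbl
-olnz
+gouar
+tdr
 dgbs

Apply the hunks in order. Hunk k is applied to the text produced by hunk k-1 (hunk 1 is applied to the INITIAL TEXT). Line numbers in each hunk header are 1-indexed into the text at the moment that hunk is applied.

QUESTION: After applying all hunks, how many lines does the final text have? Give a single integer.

Hunk 1: at line 4 remove [doj] add [brr] -> 8 lines: wjlt hpjh hnomp app cyvg brr vcrdr vwkhy
Hunk 2: at line 1 remove [hnomp] add [uypm] -> 8 lines: wjlt hpjh uypm app cyvg brr vcrdr vwkhy
Hunk 3: at line 3 remove [app,cyvg] add [tpz] -> 7 lines: wjlt hpjh uypm tpz brr vcrdr vwkhy
Hunk 4: at line 1 remove [uypm,tpz,brr] add [gbl,olnz,dgbs] -> 7 lines: wjlt hpjh gbl olnz dgbs vcrdr vwkhy
Hunk 5: at line 1 remove [hpjh,gbl,olnz] add [gouar,tdr] -> 6 lines: wjlt gouar tdr dgbs vcrdr vwkhy
Final line count: 6

Answer: 6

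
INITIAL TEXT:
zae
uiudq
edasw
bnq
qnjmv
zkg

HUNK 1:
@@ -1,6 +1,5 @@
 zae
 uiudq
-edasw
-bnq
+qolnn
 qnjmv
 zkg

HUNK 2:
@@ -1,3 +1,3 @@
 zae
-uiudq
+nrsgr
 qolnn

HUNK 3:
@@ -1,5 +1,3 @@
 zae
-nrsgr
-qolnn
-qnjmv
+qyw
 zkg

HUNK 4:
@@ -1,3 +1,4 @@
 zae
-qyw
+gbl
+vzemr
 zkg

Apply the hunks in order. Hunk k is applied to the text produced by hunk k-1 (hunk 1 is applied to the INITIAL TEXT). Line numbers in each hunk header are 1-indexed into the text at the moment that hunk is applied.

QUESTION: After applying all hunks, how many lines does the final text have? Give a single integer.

Answer: 4

Derivation:
Hunk 1: at line 1 remove [edasw,bnq] add [qolnn] -> 5 lines: zae uiudq qolnn qnjmv zkg
Hunk 2: at line 1 remove [uiudq] add [nrsgr] -> 5 lines: zae nrsgr qolnn qnjmv zkg
Hunk 3: at line 1 remove [nrsgr,qolnn,qnjmv] add [qyw] -> 3 lines: zae qyw zkg
Hunk 4: at line 1 remove [qyw] add [gbl,vzemr] -> 4 lines: zae gbl vzemr zkg
Final line count: 4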